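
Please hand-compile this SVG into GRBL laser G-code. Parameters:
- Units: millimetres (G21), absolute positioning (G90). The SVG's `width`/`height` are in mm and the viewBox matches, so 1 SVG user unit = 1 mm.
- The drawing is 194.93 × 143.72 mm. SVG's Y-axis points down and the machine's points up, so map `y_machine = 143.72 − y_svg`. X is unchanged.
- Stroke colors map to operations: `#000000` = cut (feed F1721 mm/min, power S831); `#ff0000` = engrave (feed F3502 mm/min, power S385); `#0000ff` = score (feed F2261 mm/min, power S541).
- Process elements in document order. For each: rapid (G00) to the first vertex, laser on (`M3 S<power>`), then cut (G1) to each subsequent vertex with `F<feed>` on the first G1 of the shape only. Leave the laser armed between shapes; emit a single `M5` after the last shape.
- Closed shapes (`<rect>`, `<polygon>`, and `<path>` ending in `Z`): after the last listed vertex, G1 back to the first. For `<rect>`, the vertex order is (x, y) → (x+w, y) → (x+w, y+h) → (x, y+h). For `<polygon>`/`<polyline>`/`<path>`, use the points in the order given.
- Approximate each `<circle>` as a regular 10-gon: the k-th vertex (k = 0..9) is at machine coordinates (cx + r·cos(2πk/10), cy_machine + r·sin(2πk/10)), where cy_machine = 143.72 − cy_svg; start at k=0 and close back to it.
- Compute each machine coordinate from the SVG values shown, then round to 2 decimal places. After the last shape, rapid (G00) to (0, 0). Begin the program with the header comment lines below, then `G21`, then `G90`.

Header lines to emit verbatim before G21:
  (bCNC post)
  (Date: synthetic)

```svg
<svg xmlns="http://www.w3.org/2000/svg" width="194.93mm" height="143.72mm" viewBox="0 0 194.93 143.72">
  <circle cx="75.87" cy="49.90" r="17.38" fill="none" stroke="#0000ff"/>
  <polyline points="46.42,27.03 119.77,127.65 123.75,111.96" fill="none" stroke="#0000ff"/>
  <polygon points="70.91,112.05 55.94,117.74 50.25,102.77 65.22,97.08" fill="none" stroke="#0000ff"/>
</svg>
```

(bCNC post)
(Date: synthetic)
G21
G90
G00 X93.25 Y93.82
M3 S541
G1 X89.93 Y104.04 F2261
G1 X81.24 Y110.35
G1 X70.50 Y110.35
G1 X61.81 Y104.04
G1 X58.49 Y93.82
G1 X61.81 Y83.60
G1 X70.50 Y77.29
G1 X81.24 Y77.29
G1 X89.93 Y83.60
G1 X93.25 Y93.82
G00 X46.42 Y116.69
M3 S541
G1 X119.77 Y16.07 F2261
G1 X123.75 Y31.76
G00 X70.91 Y31.67
M3 S541
G1 X55.94 Y25.98 F2261
G1 X50.25 Y40.95
G1 X65.22 Y46.64
G1 X70.91 Y31.67
M5
G00 X0.00 Y0.00

1 u = 1 mm; y_m = 143.72 − y.

[1] `<circle>` circle, #0000ff→score S541 F2261: (93.25,93.82) → (89.93,104.04) → (81.24,110.35) → (70.50,110.35) → (61.81,104.04) → (58.49,93.82) → (61.81,83.60) → (70.50,77.29) → (81.24,77.29) → (89.93,83.60) → (93.25,93.82) (closed)

[2] `<polyline>` open polyline, #0000ff→score S541 F2261: (46.42,116.69) → (119.77,16.07) → (123.75,31.76)

[3] `<polygon>` regular polygon, #0000ff→score S541 F2261: (70.91,31.67) → (55.94,25.98) → (50.25,40.95) → (65.22,46.64) → (70.91,31.67) (closed)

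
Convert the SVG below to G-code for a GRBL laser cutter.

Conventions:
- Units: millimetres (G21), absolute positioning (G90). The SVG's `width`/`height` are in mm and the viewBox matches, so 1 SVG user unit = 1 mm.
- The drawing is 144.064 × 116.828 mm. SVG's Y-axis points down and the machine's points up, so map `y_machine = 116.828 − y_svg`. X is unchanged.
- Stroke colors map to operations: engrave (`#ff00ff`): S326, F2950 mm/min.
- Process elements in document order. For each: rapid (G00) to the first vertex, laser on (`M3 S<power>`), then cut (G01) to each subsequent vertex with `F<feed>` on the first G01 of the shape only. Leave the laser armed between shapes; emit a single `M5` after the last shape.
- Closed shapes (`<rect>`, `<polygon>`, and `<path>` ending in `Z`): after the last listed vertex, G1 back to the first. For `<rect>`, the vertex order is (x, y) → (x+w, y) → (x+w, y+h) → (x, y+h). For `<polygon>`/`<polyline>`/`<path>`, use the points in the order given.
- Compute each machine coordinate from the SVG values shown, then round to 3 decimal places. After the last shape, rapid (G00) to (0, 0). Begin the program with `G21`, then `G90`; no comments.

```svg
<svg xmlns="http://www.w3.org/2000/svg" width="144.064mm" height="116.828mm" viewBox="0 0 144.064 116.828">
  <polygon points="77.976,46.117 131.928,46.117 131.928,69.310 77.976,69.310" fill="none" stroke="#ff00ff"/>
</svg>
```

1 u = 1 mm; y_m = 116.828 − y.

[1] `<polygon>` rectangle, #ff00ff→engrave S326 F2950: (77.976,70.711) → (131.928,70.711) → (131.928,47.518) → (77.976,47.518) → (77.976,70.711) (closed)

G21
G90
G00 X77.976 Y70.711
M3 S326
G01 X131.928 Y70.711 F2950
G01 X131.928 Y47.518
G01 X77.976 Y47.518
G01 X77.976 Y70.711
M5
G00 X0.000 Y0.000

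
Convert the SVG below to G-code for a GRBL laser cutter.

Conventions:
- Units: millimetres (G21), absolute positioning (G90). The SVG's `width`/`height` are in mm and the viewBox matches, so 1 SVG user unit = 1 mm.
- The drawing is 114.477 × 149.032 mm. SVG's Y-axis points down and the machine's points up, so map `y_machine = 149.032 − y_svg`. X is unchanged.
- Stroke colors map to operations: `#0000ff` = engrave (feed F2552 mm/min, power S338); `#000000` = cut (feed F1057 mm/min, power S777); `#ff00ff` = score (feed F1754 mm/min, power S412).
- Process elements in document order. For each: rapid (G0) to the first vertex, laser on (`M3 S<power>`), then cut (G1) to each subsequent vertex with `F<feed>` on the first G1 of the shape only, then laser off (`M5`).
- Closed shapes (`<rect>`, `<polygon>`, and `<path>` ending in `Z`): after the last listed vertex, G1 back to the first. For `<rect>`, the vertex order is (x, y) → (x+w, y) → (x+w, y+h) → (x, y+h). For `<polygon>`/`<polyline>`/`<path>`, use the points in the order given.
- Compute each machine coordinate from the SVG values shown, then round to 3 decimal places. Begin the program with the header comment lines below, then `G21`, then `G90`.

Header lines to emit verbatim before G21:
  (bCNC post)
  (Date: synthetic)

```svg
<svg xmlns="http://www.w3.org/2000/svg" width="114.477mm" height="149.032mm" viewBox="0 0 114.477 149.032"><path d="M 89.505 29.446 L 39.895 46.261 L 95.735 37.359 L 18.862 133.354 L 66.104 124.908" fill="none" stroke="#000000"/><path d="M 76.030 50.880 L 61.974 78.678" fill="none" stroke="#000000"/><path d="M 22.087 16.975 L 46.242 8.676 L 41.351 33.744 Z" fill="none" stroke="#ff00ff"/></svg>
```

(bCNC post)
(Date: synthetic)
G21
G90
G0 X89.505 Y119.586
M3 S777
G1 X39.895 Y102.771 F1057
G1 X95.735 Y111.673
G1 X18.862 Y15.678
G1 X66.104 Y24.124
M5
G0 X76.030 Y98.152
M3 S777
G1 X61.974 Y70.354 F1057
M5
G0 X22.087 Y132.057
M3 S412
G1 X46.242 Y140.356 F1754
G1 X41.351 Y115.288
G1 X22.087 Y132.057
M5

viewBox `0 0 114.477 149.032` with mm width/height → 1 unit = 1 mm. Flip: y_m = 149.032 − y_svg.

**Shape 1** — `<path>` open polyline, stroke `#000000` → cut (S777, F1057). Machine vertices: (89.505,119.586) → (39.895,102.771) → (95.735,111.673) → (18.862,15.678) → (66.104,24.124). Open path.

**Shape 2** — `<path>` line segment, stroke `#000000` → cut (S777, F1057). Machine vertices: (76.030,98.152) → (61.974,70.354). Open path.

**Shape 3** — `<path>` regular polygon, stroke `#ff00ff` → score (S412, F1754). Machine vertices: (22.087,132.057) → (46.242,140.356) → (41.351,115.288) → (22.087,132.057). Closed: final G1 returns to the first vertex.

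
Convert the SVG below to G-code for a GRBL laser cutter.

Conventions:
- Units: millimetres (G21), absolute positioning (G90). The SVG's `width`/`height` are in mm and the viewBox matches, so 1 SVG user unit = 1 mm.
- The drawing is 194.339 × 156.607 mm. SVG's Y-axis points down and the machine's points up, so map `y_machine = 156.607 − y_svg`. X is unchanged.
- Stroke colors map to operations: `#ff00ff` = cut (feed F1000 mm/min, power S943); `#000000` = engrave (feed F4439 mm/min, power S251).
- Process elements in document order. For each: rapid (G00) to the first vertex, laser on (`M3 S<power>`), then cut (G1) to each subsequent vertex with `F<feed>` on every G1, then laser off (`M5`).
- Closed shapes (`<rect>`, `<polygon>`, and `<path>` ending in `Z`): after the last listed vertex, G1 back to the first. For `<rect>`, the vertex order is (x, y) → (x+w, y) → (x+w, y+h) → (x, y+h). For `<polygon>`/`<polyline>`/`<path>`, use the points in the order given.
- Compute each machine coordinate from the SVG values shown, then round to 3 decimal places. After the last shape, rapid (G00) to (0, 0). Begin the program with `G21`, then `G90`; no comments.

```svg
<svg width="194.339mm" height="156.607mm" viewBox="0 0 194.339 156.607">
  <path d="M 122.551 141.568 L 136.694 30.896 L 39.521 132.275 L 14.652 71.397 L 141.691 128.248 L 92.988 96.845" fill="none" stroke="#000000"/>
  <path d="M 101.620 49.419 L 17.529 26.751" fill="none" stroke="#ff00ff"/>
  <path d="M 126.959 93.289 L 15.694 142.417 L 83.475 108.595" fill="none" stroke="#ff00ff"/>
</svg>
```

G21
G90
G00 X122.551 Y15.039
M3 S251
G1 X136.694 Y125.711 F4439
G1 X39.521 Y24.332 F4439
G1 X14.652 Y85.210 F4439
G1 X141.691 Y28.359 F4439
G1 X92.988 Y59.762 F4439
M5
G00 X101.620 Y107.188
M3 S943
G1 X17.529 Y129.856 F1000
M5
G00 X126.959 Y63.318
M3 S943
G1 X15.694 Y14.190 F1000
G1 X83.475 Y48.012 F1000
M5
G00 X0.000 Y0.000

viewBox `0 0 194.339 156.607` with mm width/height → 1 unit = 1 mm. Flip: y_m = 156.607 − y_svg.

**Shape 1** — `<path>` open polyline, stroke `#000000` → engrave (S251, F4439). Machine vertices: (122.551,15.039) → (136.694,125.711) → (39.521,24.332) → (14.652,85.210) → (141.691,28.359) → (92.988,59.762). Open path.

**Shape 2** — `<path>` line segment, stroke `#ff00ff` → cut (S943, F1000). Machine vertices: (101.620,107.188) → (17.529,129.856). Open path.

**Shape 3** — `<path>` open polyline, stroke `#ff00ff` → cut (S943, F1000). Machine vertices: (126.959,63.318) → (15.694,14.190) → (83.475,48.012). Open path.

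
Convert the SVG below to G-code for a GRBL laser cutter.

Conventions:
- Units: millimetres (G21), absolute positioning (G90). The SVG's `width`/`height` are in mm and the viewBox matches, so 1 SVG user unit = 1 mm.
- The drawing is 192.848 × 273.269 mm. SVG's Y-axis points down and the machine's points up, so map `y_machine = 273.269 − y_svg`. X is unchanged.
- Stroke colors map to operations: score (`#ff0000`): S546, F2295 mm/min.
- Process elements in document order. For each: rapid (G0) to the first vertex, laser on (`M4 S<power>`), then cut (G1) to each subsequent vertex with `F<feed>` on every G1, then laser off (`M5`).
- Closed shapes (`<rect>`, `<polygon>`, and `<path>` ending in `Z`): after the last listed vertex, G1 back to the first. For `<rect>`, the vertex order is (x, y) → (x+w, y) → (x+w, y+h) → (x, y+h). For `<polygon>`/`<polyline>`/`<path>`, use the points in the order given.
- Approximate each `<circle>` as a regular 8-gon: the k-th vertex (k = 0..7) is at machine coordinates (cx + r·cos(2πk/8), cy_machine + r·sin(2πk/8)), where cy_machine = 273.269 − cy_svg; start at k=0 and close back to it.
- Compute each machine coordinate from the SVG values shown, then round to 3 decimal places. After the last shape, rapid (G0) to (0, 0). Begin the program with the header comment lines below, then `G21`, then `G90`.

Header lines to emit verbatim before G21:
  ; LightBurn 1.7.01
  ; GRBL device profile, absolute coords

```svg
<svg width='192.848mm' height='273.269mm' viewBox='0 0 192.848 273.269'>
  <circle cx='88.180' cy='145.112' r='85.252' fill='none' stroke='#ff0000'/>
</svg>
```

; LightBurn 1.7.01
; GRBL device profile, absolute coords
G21
G90
G0 X173.432 Y128.157
M4 S546
G1 X148.462 Y188.439 F2295
G1 X88.180 Y213.409 F2295
G1 X27.898 Y188.439 F2295
G1 X2.928 Y128.157 F2295
G1 X27.898 Y67.875 F2295
G1 X88.180 Y42.905 F2295
G1 X148.462 Y67.875 F2295
G1 X173.432 Y128.157 F2295
M5
G0 X0.000 Y0.000

viewBox `0 0 192.848 273.269` with mm width/height → 1 unit = 1 mm. Flip: y_m = 273.269 − y_svg.

**Shape 1** — `<circle>` circle, stroke `#ff0000` → score (S546, F2295). Machine vertices: (173.432,128.157) → (148.462,188.439) → (88.180,213.409) → (27.898,188.439) → (2.928,128.157) → (27.898,67.875) → (88.180,42.905) → (148.462,67.875) → (173.432,128.157). Closed: final G1 returns to the first vertex.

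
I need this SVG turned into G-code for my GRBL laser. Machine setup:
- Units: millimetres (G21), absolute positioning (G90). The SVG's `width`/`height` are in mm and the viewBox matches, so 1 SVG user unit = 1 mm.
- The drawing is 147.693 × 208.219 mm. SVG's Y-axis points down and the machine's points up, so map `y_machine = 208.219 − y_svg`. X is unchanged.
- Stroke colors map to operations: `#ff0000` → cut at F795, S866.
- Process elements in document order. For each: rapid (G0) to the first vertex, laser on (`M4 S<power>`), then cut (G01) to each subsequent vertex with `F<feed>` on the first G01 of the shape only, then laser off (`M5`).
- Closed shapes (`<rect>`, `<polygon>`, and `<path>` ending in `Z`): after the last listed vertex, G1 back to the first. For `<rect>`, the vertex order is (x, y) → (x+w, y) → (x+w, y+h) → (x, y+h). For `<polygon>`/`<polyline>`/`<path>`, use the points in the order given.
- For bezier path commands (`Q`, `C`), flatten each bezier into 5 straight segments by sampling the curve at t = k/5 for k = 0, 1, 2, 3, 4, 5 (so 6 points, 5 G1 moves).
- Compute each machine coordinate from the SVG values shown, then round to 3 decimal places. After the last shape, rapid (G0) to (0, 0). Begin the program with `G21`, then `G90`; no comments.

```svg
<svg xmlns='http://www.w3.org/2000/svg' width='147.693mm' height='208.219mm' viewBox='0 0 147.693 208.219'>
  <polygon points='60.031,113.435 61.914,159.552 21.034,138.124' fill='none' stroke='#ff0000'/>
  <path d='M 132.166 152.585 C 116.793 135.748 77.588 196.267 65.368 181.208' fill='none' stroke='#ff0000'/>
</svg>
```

Since the viewBox matches the mm dimensions, user units are millimetres directly. The only transform is the Y-flip y_m = 208.219 − y_svg.

Shape 1 is a regular polygon drawn with `<polygon>`. Its stroke #ff0000 means cut at S866, F795. After flipping Y the toolpath is (60.031,94.784) → (61.914,48.667) → (21.034,70.095) → (60.031,94.784), returning to the start.

Shape 2 is a cubic bezier drawn with `<path>`. Its stroke #ff0000 means cut at S866, F795. After flipping Y the toolpath is (132.166,55.634) → (120.489,57.677) → (105.531,48.495) → (89.733,35.430) → (75.532,25.821) → (65.368,27.011).

G21
G90
G0 X60.031 Y94.784
M4 S866
G01 X61.914 Y48.667 F795
G01 X21.034 Y70.095
G01 X60.031 Y94.784
M5
G0 X132.166 Y55.634
M4 S866
G01 X120.489 Y57.677 F795
G01 X105.531 Y48.495
G01 X89.733 Y35.430
G01 X75.532 Y25.821
G01 X65.368 Y27.011
M5
G0 X0.000 Y0.000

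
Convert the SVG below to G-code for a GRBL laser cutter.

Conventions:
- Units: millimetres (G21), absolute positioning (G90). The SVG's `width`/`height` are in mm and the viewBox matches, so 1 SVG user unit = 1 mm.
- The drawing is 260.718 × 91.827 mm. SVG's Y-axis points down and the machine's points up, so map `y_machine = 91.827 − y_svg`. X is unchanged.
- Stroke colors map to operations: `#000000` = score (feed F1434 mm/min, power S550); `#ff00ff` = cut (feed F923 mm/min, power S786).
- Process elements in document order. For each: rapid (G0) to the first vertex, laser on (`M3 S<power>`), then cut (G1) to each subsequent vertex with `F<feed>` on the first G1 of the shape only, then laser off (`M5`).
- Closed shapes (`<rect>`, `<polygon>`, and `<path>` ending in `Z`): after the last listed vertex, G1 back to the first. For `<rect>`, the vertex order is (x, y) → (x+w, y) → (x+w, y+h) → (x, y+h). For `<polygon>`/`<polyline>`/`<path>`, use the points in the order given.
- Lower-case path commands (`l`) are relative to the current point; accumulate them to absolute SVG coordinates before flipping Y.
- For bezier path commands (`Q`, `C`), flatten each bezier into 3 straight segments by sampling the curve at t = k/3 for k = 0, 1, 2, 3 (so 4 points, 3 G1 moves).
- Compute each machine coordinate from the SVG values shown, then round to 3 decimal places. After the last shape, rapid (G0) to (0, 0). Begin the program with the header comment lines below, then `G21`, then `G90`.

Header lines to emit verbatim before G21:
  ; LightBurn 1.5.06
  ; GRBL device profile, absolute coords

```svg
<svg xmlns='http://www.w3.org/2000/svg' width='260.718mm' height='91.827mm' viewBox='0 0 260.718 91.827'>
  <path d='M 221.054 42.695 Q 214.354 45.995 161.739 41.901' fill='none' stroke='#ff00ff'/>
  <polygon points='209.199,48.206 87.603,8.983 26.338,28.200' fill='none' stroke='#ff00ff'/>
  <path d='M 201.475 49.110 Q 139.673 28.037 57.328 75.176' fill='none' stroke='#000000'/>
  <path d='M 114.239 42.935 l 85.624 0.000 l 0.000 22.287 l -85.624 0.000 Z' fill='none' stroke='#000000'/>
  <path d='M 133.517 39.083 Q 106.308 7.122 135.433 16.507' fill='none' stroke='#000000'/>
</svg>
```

viewBox `0 0 260.718 91.827` with mm width/height → 1 unit = 1 mm. Flip: y_m = 91.827 − y_svg.

**Shape 1** — `<path>` quadratic bezier, stroke `#ff00ff` → cut (S786, F923). Control points (SVG): P0=(221.054,42.695), P1=(214.354,45.995), P2=(161.739,41.901); sampled at t=k/3. Machine vertices: (221.054,49.132) → (211.486,47.754) → (191.714,48.018) → (161.739,49.926). Open path.

**Shape 2** — `<polygon>` closed polygon, stroke `#ff00ff` → cut (S786, F923). Machine vertices: (209.199,43.621) → (87.603,82.844) → (26.338,63.627) → (209.199,43.621). Closed: final G1 returns to the first vertex.

**Shape 3** — `<path>` quadratic bezier, stroke `#000000` → score (S550, F1434). Control points (SVG): P0=(201.475,49.110), P1=(139.673,28.037), P2=(57.328,75.176); sampled at t=k/3. Machine vertices: (201.475,42.717) → (157.991,49.187) → (109.942,40.498) → (57.328,16.651). Open path.

**Shape 4** — `<path>` rectangle, stroke `#000000` → score (S550, F1434). Machine vertices: (114.239,48.892) → (199.863,48.892) → (199.863,26.605) → (114.239,26.605) → (114.239,48.892). Closed: final G1 returns to the first vertex.

**Shape 5** — `<path>` quadratic bezier, stroke `#000000` → score (S550, F1434). Control points (SVG): P0=(133.517,39.083), P1=(106.308,7.122), P2=(135.433,16.507); sampled at t=k/3. Machine vertices: (133.517,52.744) → (121.637,69.457) → (122.276,76.983) → (135.433,75.320). Open path.

; LightBurn 1.5.06
; GRBL device profile, absolute coords
G21
G90
G0 X221.054 Y49.132
M3 S786
G1 X211.486 Y47.754 F923
G1 X191.714 Y48.018
G1 X161.739 Y49.926
M5
G0 X209.199 Y43.621
M3 S786
G1 X87.603 Y82.844 F923
G1 X26.338 Y63.627
G1 X209.199 Y43.621
M5
G0 X201.475 Y42.717
M3 S550
G1 X157.991 Y49.187 F1434
G1 X109.942 Y40.498
G1 X57.328 Y16.651
M5
G0 X114.239 Y48.892
M3 S550
G1 X199.863 Y48.892 F1434
G1 X199.863 Y26.605
G1 X114.239 Y26.605
G1 X114.239 Y48.892
M5
G0 X133.517 Y52.744
M3 S550
G1 X121.637 Y69.457 F1434
G1 X122.276 Y76.983
G1 X135.433 Y75.320
M5
G0 X0.000 Y0.000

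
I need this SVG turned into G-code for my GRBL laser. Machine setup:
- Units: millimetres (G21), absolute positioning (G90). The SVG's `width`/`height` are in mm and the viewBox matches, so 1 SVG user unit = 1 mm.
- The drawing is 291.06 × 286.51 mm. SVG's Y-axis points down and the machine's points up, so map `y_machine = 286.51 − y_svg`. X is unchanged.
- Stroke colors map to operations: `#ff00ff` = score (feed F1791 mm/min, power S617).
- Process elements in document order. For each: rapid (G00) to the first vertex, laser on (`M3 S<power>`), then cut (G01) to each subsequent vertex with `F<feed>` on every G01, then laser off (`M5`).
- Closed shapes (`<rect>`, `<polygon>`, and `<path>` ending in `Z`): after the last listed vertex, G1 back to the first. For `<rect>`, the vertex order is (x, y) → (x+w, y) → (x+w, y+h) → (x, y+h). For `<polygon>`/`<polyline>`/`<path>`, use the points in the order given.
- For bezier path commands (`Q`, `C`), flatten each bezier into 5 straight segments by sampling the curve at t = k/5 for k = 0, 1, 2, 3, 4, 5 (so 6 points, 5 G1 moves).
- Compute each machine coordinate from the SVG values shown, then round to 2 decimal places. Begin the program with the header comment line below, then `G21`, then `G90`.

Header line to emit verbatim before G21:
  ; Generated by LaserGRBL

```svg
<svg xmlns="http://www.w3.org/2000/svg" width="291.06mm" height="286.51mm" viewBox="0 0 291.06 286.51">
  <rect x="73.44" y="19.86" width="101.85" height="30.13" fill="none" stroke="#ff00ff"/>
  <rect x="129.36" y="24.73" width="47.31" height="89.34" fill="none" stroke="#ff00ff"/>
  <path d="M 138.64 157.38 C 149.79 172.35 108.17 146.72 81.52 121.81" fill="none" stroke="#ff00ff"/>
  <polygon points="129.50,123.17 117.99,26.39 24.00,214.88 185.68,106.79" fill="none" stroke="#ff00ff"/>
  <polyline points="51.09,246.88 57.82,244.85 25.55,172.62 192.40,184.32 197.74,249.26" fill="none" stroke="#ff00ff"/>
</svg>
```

; Generated by LaserGRBL
G21
G90
G00 X73.44 Y266.65
M3 S617
G01 X175.29 Y266.65 F1791
G01 X175.29 Y236.52 F1791
G01 X73.44 Y236.52 F1791
G01 X73.44 Y266.65 F1791
M5
G00 X129.36 Y261.78
M3 S617
G01 X176.67 Y261.78 F1791
G01 X176.67 Y172.44 F1791
G01 X129.36 Y172.44 F1791
G01 X129.36 Y261.78 F1791
M5
G00 X138.64 Y129.13
M3 S617
G01 X139.54 Y124.69 F1791
G01 X131.03 Y128.01 F1791
G01 X116.35 Y137.11 F1791
G01 X98.76 Y150.00 F1791
G01 X81.52 Y164.70 F1791
M5
G00 X129.50 Y163.34
M3 S617
G01 X117.99 Y260.12 F1791
G01 X24.00 Y71.63 F1791
G01 X185.68 Y179.72 F1791
G01 X129.50 Y163.34 F1791
M5
G00 X51.09 Y39.63
M3 S617
G01 X57.82 Y41.66 F1791
G01 X25.55 Y113.89 F1791
G01 X192.40 Y102.19 F1791
G01 X197.74 Y37.25 F1791
M5

1 u = 1 mm; y_m = 286.51 − y.

[1] `<rect>` rectangle, #ff00ff→score S617 F1791: (73.44,266.65) → (175.29,266.65) → (175.29,236.52) → (73.44,236.52) → (73.44,266.65) (closed)

[2] `<rect>` rectangle, #ff00ff→score S617 F1791: (129.36,261.78) → (176.67,261.78) → (176.67,172.44) → (129.36,172.44) → (129.36,261.78) (closed)

[3] `<path>` cubic bezier, #ff00ff→score S617 F1791: (138.64,129.13) → (139.54,124.69) → (131.03,128.01) → (116.35,137.11) → (98.76,150.00) → (81.52,164.70)

[4] `<polygon>` closed polygon, #ff00ff→score S617 F1791: (129.50,163.34) → (117.99,260.12) → (24.00,71.63) → (185.68,179.72) → (129.50,163.34) (closed)

[5] `<polyline>` open polyline, #ff00ff→score S617 F1791: (51.09,39.63) → (57.82,41.66) → (25.55,113.89) → (192.40,102.19) → (197.74,37.25)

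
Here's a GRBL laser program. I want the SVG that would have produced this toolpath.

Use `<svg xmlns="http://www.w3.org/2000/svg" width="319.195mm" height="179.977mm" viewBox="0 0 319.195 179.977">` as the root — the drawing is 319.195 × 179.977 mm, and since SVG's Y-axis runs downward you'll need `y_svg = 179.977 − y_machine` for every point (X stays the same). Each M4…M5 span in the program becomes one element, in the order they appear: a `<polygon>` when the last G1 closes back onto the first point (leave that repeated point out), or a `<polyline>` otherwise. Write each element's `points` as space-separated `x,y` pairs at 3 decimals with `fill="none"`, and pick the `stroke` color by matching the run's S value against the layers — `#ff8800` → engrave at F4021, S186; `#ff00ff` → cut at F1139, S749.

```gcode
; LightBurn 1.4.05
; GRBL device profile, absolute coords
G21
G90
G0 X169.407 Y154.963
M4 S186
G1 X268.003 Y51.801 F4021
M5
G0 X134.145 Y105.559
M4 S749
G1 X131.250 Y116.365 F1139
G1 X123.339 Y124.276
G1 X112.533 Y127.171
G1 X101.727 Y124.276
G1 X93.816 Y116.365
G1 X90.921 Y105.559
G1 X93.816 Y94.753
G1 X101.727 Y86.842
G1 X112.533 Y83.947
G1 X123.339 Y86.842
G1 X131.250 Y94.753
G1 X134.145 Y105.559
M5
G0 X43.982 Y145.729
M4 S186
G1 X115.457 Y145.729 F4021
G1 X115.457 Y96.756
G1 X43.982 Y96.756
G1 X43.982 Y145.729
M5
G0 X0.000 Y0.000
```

Machine Y-up, SVG Y-down with viewBox height 179.977, so y_svg = 179.977 − y_machine; X carries over.

Run 1: the run's S186 means `#ff8800` (engrave). The run is open, so emit a `<polyline>` with points (Y-flipped): 169.407,25.014 268.003,128.176.

Run 2: power S749 maps to stroke `#ff00ff` (cut). The run returns to its start, so emit a `<polygon>` with points (Y-flipped): 134.145,74.418 131.250,63.612 123.339,55.701 112.533,52.806 101.727,55.701 93.816,63.612 90.921,74.418 93.816,85.224 101.727,93.135 112.533,96.030 123.339,93.135 131.250,85.224.

Run 3: power S186 maps to stroke `#ff8800` (engrave). The run returns to its start, so emit a `<polygon>` with points (Y-flipped): 43.982,34.248 115.457,34.248 115.457,83.221 43.982,83.221.

<svg xmlns="http://www.w3.org/2000/svg" width="319.195mm" height="179.977mm" viewBox="0 0 319.195 179.977">
  <polyline points="169.407,25.014 268.003,128.176" fill="none" stroke="#ff8800"/>
  <polygon points="134.145,74.418 131.250,63.612 123.339,55.701 112.533,52.806 101.727,55.701 93.816,63.612 90.921,74.418 93.816,85.224 101.727,93.135 112.533,96.030 123.339,93.135 131.250,85.224" fill="none" stroke="#ff00ff"/>
  <polygon points="43.982,34.248 115.457,34.248 115.457,83.221 43.982,83.221" fill="none" stroke="#ff8800"/>
</svg>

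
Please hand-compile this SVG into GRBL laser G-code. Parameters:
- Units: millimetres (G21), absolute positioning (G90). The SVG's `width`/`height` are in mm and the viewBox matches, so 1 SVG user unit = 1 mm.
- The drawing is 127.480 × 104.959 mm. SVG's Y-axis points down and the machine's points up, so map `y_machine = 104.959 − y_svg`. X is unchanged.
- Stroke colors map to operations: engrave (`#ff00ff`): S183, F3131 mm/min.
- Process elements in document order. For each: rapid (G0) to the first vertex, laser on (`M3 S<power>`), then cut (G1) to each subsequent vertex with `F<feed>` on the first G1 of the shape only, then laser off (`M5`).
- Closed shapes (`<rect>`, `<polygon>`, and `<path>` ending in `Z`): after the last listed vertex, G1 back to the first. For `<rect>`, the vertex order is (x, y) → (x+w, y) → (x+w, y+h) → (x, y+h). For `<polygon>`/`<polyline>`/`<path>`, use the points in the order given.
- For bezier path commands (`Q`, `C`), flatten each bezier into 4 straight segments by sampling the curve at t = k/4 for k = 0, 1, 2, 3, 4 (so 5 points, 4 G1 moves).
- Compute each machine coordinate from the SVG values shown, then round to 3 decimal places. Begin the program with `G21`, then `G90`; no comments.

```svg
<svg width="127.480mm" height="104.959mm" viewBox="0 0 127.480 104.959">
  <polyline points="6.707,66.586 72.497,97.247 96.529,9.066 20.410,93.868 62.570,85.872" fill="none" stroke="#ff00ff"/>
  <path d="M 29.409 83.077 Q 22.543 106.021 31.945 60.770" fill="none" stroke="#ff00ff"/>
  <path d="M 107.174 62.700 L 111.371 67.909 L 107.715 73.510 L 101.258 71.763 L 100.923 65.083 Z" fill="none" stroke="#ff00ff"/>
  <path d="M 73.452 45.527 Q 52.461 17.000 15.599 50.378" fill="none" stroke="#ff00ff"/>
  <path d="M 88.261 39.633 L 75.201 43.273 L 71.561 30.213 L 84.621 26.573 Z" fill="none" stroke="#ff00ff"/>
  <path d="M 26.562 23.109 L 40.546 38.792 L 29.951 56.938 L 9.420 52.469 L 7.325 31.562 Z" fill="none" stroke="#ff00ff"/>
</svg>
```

G21
G90
G0 X6.707 Y38.373
M3 S183
G1 X72.497 Y7.712 F3131
G1 X96.529 Y95.893
G1 X20.410 Y11.091
G1 X62.570 Y19.087
M5
G0 X29.409 Y21.882
M3 S183
G1 X26.993 Y14.672 F3131
G1 X26.610 Y15.987
G1 X28.261 Y25.826
G1 X31.945 Y44.189
M5
G0 X107.174 Y42.259
M3 S183
G1 X111.371 Y37.050 F3131
G1 X107.715 Y31.449
G1 X101.258 Y33.196
G1 X100.923 Y39.876
G1 X107.174 Y42.259
M5
G0 X73.452 Y59.432
M3 S183
G1 X61.965 Y69.826 F3131
G1 X48.493 Y72.483
G1 X33.038 Y67.401
G1 X15.599 Y54.581
M5
G0 X88.261 Y65.326
M3 S183
G1 X75.201 Y61.686 F3131
G1 X71.561 Y74.746
G1 X84.621 Y78.386
G1 X88.261 Y65.326
M5
G0 X26.562 Y81.850
M3 S183
G1 X40.546 Y66.167 F3131
G1 X29.951 Y48.021
G1 X9.420 Y52.490
G1 X7.325 Y73.397
G1 X26.562 Y81.850
M5

viewBox `0 0 127.480 104.959` with mm width/height → 1 unit = 1 mm. Flip: y_m = 104.959 − y_svg.

**Shape 1** — `<polyline>` open polyline, stroke `#ff00ff` → engrave (S183, F3131). Machine vertices: (6.707,38.373) → (72.497,7.712) → (96.529,95.893) → (20.410,11.091) → (62.570,19.087). Open path.

**Shape 2** — `<path>` quadratic bezier, stroke `#ff00ff` → engrave (S183, F3131). Control points (SVG): P0=(29.409,83.077), P1=(22.543,106.021), P2=(31.945,60.770); sampled at t=k/4. Machine vertices: (29.409,21.882) → (26.993,14.672) → (26.610,15.987) → (28.261,25.826) → (31.945,44.189). Open path.

**Shape 3** — `<path>` regular polygon, stroke `#ff00ff` → engrave (S183, F3131). Machine vertices: (107.174,42.259) → (111.371,37.050) → (107.715,31.449) → (101.258,33.196) → (100.923,39.876) → (107.174,42.259). Closed: final G1 returns to the first vertex.

**Shape 4** — `<path>` quadratic bezier, stroke `#ff00ff` → engrave (S183, F3131). Control points (SVG): P0=(73.452,45.527), P1=(52.461,17.000), P2=(15.599,50.378); sampled at t=k/4. Machine vertices: (73.452,59.432) → (61.965,69.826) → (48.493,72.483) → (33.038,67.401) → (15.599,54.581). Open path.

**Shape 5** — `<path>` regular polygon, stroke `#ff00ff` → engrave (S183, F3131). Machine vertices: (88.261,65.326) → (75.201,61.686) → (71.561,74.746) → (84.621,78.386) → (88.261,65.326). Closed: final G1 returns to the first vertex.

**Shape 6** — `<path>` regular polygon, stroke `#ff00ff` → engrave (S183, F3131). Machine vertices: (26.562,81.850) → (40.546,66.167) → (29.951,48.021) → (9.420,52.490) → (7.325,73.397) → (26.562,81.850). Closed: final G1 returns to the first vertex.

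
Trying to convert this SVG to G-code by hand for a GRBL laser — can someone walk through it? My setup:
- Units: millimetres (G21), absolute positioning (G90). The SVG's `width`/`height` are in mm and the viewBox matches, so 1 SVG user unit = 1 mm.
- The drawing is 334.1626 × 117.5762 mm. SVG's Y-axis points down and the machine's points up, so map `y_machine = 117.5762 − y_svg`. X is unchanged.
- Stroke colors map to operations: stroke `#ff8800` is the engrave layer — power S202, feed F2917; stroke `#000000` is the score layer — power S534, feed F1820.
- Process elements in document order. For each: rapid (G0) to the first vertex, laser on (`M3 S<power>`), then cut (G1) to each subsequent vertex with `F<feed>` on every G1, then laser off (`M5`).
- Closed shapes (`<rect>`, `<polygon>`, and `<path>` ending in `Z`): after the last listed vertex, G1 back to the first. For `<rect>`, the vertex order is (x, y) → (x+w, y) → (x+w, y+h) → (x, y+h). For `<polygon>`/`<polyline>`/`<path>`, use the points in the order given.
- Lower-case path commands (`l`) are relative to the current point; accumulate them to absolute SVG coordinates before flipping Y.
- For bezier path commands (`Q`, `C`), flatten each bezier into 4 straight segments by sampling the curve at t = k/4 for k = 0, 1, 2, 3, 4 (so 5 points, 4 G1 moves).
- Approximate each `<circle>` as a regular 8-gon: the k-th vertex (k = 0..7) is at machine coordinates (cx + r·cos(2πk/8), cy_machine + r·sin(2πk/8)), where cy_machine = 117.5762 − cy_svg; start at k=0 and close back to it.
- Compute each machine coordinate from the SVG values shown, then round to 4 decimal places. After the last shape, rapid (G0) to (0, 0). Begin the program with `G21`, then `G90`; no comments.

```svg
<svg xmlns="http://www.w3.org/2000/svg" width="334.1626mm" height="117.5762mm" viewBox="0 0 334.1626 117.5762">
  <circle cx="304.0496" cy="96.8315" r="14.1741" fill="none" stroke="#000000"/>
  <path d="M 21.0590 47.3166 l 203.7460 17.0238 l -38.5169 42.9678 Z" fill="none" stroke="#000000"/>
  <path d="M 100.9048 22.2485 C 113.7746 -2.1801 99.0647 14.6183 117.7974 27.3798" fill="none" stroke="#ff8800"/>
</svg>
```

1 u = 1 mm; y_m = 117.5762 − y.

[1] `<circle>` circle, #000000→score S534 F1820: (318.2237,20.7447) → (314.0722,30.7673) → (304.0496,34.9188) → (294.0270,30.7673) → (289.8755,20.7447) → (294.0270,10.7221) → (304.0496,6.5706) → (314.0722,10.7221) → (318.2237,20.7447) (closed)

[2] `<path>` closed polygon, #000000→score S534 F1820: (21.0590,70.2596) → (224.8050,53.2358) → (186.2881,10.2680) → (21.0590,70.2596) (closed)

[3] `<path>` cubic bezier, #ff8800→engrave S202 F2917: (100.9048,95.3277) → (106.3394,106.6263) → (107.1525,106.7083) → (109.0649,99.8172) → (117.7974,90.1964)

G21
G90
G0 X318.2237 Y20.7447
M3 S534
G1 X314.0722 Y30.7673 F1820
G1 X304.0496 Y34.9188 F1820
G1 X294.0270 Y30.7673 F1820
G1 X289.8755 Y20.7447 F1820
G1 X294.0270 Y10.7221 F1820
G1 X304.0496 Y6.5706 F1820
G1 X314.0722 Y10.7221 F1820
G1 X318.2237 Y20.7447 F1820
M5
G0 X21.0590 Y70.2596
M3 S534
G1 X224.8050 Y53.2358 F1820
G1 X186.2881 Y10.2680 F1820
G1 X21.0590 Y70.2596 F1820
M5
G0 X100.9048 Y95.3277
M3 S202
G1 X106.3394 Y106.6263 F2917
G1 X107.1525 Y106.7083 F2917
G1 X109.0649 Y99.8172 F2917
G1 X117.7974 Y90.1964 F2917
M5
G0 X0.0000 Y0.0000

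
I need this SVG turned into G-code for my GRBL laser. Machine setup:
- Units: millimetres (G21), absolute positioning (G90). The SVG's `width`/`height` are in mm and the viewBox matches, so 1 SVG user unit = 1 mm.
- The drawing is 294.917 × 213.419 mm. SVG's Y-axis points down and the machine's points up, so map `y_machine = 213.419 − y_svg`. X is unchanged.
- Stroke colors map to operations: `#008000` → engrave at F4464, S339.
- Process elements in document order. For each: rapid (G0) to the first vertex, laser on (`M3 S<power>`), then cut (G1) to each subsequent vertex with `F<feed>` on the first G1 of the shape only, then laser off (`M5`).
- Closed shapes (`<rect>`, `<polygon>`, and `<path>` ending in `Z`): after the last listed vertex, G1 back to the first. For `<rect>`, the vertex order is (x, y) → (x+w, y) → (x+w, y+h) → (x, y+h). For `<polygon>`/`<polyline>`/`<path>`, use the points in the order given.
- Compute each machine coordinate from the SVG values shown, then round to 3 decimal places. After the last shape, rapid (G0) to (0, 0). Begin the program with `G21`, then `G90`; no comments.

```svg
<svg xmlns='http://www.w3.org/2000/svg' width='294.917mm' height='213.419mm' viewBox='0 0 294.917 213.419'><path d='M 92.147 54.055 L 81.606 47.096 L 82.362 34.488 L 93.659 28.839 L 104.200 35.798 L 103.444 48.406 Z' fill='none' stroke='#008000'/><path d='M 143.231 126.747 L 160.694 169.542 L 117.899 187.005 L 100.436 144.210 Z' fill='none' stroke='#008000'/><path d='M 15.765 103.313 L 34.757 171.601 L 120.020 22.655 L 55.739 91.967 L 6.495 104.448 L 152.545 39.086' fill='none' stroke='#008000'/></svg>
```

G21
G90
G0 X92.147 Y159.364
M3 S339
G1 X81.606 Y166.323 F4464
G1 X82.362 Y178.931
G1 X93.659 Y184.580
G1 X104.200 Y177.621
G1 X103.444 Y165.013
G1 X92.147 Y159.364
M5
G0 X143.231 Y86.672
M3 S339
G1 X160.694 Y43.877 F4464
G1 X117.899 Y26.414
G1 X100.436 Y69.209
G1 X143.231 Y86.672
M5
G0 X15.765 Y110.106
M3 S339
G1 X34.757 Y41.818 F4464
G1 X120.020 Y190.764
G1 X55.739 Y121.452
G1 X6.495 Y108.971
G1 X152.545 Y174.333
M5
G0 X0.000 Y0.000

viewBox `0 0 294.917 213.419` with mm width/height → 1 unit = 1 mm. Flip: y_m = 213.419 − y_svg.

**Shape 1** — `<path>` regular polygon, stroke `#008000` → engrave (S339, F4464). Machine vertices: (92.147,159.364) → (81.606,166.323) → (82.362,178.931) → (93.659,184.580) → (104.200,177.621) → (103.444,165.013) → (92.147,159.364). Closed: final G1 returns to the first vertex.

**Shape 2** — `<path>` regular polygon, stroke `#008000` → engrave (S339, F4464). Machine vertices: (143.231,86.672) → (160.694,43.877) → (117.899,26.414) → (100.436,69.209) → (143.231,86.672). Closed: final G1 returns to the first vertex.

**Shape 3** — `<path>` open polyline, stroke `#008000` → engrave (S339, F4464). Machine vertices: (15.765,110.106) → (34.757,41.818) → (120.020,190.764) → (55.739,121.452) → (6.495,108.971) → (152.545,174.333). Open path.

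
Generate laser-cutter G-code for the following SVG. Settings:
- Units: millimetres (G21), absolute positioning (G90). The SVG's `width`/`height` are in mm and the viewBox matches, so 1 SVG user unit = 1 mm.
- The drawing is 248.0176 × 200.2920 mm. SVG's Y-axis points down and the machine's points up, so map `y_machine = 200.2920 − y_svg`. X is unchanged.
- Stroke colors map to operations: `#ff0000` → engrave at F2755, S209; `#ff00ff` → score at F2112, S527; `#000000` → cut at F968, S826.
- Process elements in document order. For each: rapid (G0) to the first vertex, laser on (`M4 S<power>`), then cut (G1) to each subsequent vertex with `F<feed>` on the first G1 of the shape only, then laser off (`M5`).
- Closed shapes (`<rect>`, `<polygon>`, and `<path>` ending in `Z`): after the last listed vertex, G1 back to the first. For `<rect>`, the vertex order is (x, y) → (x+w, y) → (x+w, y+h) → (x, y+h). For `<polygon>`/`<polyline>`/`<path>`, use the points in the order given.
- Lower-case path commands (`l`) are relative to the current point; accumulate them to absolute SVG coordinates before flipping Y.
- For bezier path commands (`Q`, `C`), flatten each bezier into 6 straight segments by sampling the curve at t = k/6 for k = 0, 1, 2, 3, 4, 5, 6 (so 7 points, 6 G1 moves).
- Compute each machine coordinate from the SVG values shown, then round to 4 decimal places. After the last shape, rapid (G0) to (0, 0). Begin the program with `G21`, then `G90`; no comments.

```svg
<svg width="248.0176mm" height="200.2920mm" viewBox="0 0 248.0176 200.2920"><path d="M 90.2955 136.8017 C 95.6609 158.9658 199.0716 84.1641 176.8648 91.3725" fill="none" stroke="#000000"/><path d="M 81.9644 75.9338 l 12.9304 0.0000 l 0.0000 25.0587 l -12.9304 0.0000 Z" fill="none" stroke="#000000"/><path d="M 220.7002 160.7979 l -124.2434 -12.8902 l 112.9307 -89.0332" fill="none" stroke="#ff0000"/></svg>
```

G21
G90
G0 X90.2955 Y63.4903
M4 S826
G1 X100.1132 Y59.6601 F968
G1 X120.0589 Y67.0194
G1 X143.9197 Y80.5965
G1 X165.4829 Y95.4199
G1 X178.5356 Y106.5181
G1 X176.8648 Y108.9195
M5
G0 X81.9644 Y124.3582
M4 S826
G1 X94.8948 Y124.3582 F968
G1 X94.8948 Y99.2995
G1 X81.9644 Y99.2995
G1 X81.9644 Y124.3582
M5
G0 X220.7002 Y39.4941
M4 S209
G1 X96.4568 Y52.3843 F2755
G1 X209.3875 Y141.4175
M5
G0 X0.0000 Y0.0000

1 u = 1 mm; y_m = 200.2920 − y.

[1] `<path>` cubic bezier, #000000→cut S826 F968: (90.2955,63.4903) → (100.1132,59.6601) → (120.0589,67.0194) → (143.9197,80.5965) → (165.4829,95.4199) → (178.5356,106.5181) → (176.8648,108.9195)

[2] `<path>` rectangle, #000000→cut S826 F968: (81.9644,124.3582) → (94.8948,124.3582) → (94.8948,99.2995) → (81.9644,99.2995) → (81.9644,124.3582) (closed)

[3] `<path>` open polyline, #ff0000→engrave S209 F2755: (220.7002,39.4941) → (96.4568,52.3843) → (209.3875,141.4175)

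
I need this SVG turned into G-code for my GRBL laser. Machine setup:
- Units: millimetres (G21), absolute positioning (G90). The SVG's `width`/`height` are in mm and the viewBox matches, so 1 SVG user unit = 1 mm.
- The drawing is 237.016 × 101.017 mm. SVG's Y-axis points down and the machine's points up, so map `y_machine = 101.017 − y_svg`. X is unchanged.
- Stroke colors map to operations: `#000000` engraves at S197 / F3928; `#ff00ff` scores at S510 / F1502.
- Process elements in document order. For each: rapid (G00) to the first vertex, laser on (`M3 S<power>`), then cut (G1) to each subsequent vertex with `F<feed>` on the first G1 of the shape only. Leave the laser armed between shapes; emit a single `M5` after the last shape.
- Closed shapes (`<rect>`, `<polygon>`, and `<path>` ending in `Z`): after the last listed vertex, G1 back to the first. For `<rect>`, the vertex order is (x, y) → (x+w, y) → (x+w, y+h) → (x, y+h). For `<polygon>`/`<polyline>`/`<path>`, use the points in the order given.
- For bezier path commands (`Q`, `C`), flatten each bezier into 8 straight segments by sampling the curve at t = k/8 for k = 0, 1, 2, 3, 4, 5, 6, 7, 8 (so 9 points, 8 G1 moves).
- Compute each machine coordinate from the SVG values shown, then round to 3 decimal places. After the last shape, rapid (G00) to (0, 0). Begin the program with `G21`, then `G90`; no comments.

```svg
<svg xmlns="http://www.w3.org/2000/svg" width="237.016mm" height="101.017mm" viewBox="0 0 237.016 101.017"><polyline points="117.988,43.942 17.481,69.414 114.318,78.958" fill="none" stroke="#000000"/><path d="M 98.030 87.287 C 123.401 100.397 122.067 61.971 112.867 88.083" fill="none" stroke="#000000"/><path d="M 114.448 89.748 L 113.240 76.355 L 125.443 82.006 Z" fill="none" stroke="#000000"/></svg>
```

G21
G90
G00 X117.988 Y57.075
M3 S197
G1 X17.481 Y31.603 F3928
G1 X114.318 Y22.059
G00 X98.030 Y13.730
M3 S197
G1 X106.329 Y11.003 F3928
G1 X112.345 Y11.747
G1 X116.300 Y14.602
G1 X118.413 Y18.208
G1 X118.905 Y21.204
G1 X117.998 Y22.231
G1 X115.911 Y19.927
G1 X112.867 Y12.934
G00 X114.448 Y11.269
M3 S197
G1 X113.240 Y24.662 F3928
G1 X125.443 Y19.011
G1 X114.448 Y11.269
M5
G00 X0.000 Y0.000

1 u = 1 mm; y_m = 101.017 − y.

[1] `<polyline>` open polyline, #000000→engrave S197 F3928: (117.988,57.075) → (17.481,31.603) → (114.318,22.059)

[2] `<path>` cubic bezier, #000000→engrave S197 F3928: (98.030,13.730) → (106.329,11.003) → (112.345,11.747) → (116.300,14.602) → (118.413,18.208) → (118.905,21.204) → (117.998,22.231) → (115.911,19.927) → (112.867,12.934)

[3] `<path>` regular polygon, #000000→engrave S197 F3928: (114.448,11.269) → (113.240,24.662) → (125.443,19.011) → (114.448,11.269) (closed)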